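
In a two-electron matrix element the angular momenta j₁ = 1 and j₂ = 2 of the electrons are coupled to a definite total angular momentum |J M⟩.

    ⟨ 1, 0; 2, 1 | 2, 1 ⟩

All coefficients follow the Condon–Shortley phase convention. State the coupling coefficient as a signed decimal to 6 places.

triangle: 1!*1!*3!/6! = 6/720
(j±m)!: 1!*1!*3!*1!*3!*1! = 36
prefactor² = (2J+1)*Δ*N² = 3/2
  k=0: +1/(0!*1!*1!*3!*0!*0!) = 1/6
  k=1: −1/(1!*0!*0!*2!*1!*1!) = -1/2
Σ = -1/3  ⇒  CG² = 3/2*(-1/3)² = 1/6
CG = −√(1/6) = -0.408248

-0.408248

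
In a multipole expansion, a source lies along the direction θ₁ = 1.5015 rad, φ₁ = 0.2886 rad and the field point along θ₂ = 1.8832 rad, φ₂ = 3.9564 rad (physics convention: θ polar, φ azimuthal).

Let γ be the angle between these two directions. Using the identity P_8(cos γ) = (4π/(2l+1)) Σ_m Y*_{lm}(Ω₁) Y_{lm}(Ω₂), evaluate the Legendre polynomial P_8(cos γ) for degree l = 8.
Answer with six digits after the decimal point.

Expand P_8 via completeness: Σ_{m} conj(Y_{8,m}) at Ω₁ times Y_{8,m} at Ω₂ —
  m=-8: Y*=-0.34018 + 0.37406j  Y=0.33703 - 0.08079j  product -0.08443 + 0.15355j
  m=-7: Y*=-0.06098 + 0.12644j  Y=0.37464 + 0.24520j  product -0.05385 + 0.03241j
  m=-6: Y*=0.05513 - 0.33990j  Y=0.02046 + 0.11472j  product 0.04012 - 0.00063j
  m=-5: Y*=-0.02076 - 0.16156j  Y=0.18396 - 0.24793j  product -0.04388 - 0.02457j
  m=-4: Y*=0.11883 + 0.26869j  Y=0.24133 - 0.02852j  product 0.03634 + 0.06145j
  m=-3: Y*=0.11192 + 0.13153j  Y=-0.15820 - 0.13248j  product -0.00028 - 0.03564j
  m=-2: Y*=-0.22732 - 0.14802j  Y=-0.01651 - 0.28043j  product -0.03776 + 0.06619j
  m=-1: Y*=-0.16939 - 0.05029j  Y=-0.10769 + 0.11422j  product 0.02399 - 0.01393j
  m=+0: Y*=0.26458 + 0.00000j  Y=-0.28894 + 0.00000j  product -0.07645 + 0.00000j
  m=+1: Y*=0.16939 - 0.05029j  Y=0.10769 + 0.11422j  product 0.02399 + 0.01393j
  m=+2: Y*=-0.22732 + 0.14802j  Y=-0.01651 + 0.28043j  product -0.03776 - 0.06619j
  m=+3: Y*=-0.11192 + 0.13153j  Y=0.15820 - 0.13248j  product -0.00028 + 0.03564j
  m=+4: Y*=0.11883 - 0.26869j  Y=0.24133 + 0.02852j  product 0.03634 - 0.06145j
  m=+5: Y*=0.02076 - 0.16156j  Y=-0.18396 - 0.24793j  product -0.04388 + 0.02457j
  m=+6: Y*=0.05513 + 0.33990j  Y=0.02046 - 0.11472j  product 0.04012 + 0.00063j
  m=+7: Y*=0.06098 + 0.12644j  Y=-0.37464 + 0.24520j  product -0.05385 - 0.03241j
  m=+8: Y*=-0.34018 - 0.37406j  Y=0.33703 + 0.08079j  product -0.08443 - 0.15355j
Accumulated sum -0.31593 + 0.00000j; after 4π/(2l+1) scaling, -0.23353 + 0.00000j ⇒ P_8 = -0.233534

-0.233534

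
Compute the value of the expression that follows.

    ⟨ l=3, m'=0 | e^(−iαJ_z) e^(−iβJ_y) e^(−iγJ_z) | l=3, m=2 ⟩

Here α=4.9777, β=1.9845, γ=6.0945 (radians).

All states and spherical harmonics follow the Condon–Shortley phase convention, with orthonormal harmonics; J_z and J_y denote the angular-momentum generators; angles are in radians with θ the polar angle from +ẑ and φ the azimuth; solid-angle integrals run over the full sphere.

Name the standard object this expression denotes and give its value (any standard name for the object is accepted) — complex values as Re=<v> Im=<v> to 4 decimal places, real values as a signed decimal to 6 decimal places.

This is a Wigner D-matrix element — the rotation-matrix element ⟨l m'| R(α,β,γ) |l m⟩ in the angular-momentum basis.
D^3_{0,2}(4.9777,1.9845,6.0945) = e^{-i·0·4.9777}·d^3_{0,2}(1.9845)·e^{-i·2·6.0945}. Compute d first:
c=cos(1.984500/2)=0.546807, s=sin(1.984500/2)=0.837258; N=√[6·6·120·1]=65.726707
Admissible k: 2..3 (factorial args all ≥0)
  k=2: (−1)^0·65.7267/(12)·0.5468^4·0.8373^2 = +0.343255
  k=3: (−1)^1·65.7267/(12)·0.5468^2·0.8373^4 = -0.804762
d^3_{0,2}(1.9845) = +0.343255 -0.804762 = -0.461507
D = (+1.000000+0.000000i)·(-0.461507)·(+0.929637+0.368477i) = -0.429034-0.170055i

Wigner D-matrix element, Re=-0.4290 Im=-0.1701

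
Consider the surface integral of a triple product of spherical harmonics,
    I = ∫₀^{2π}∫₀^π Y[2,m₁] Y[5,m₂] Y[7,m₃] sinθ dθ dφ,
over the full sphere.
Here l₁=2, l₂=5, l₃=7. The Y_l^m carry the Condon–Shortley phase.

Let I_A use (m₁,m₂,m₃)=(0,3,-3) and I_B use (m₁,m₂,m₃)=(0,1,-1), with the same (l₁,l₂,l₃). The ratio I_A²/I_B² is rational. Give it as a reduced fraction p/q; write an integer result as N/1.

9/14

l's match ⇒ only the (l;m) 3-j factors differ between A and B.
A: triangle coeff Δ(2,5,7) = 1/15015; Σ_t [0,0]: t=0:+1/322560 = 1/322560; (3j)²=18/1001 [(2 5 7; 0 3 -3)], sign=+1
B: triangle coeff Δ(2,5,7) = 1/15015; Σ_t [0,0]: t=0:+1/69120 = 1/69120; (3j)²=4/143 [(2 5 7; 0 1 -1)], sign=+1
I_A²/I_B² = (18/1001)/(4/143) = 9/14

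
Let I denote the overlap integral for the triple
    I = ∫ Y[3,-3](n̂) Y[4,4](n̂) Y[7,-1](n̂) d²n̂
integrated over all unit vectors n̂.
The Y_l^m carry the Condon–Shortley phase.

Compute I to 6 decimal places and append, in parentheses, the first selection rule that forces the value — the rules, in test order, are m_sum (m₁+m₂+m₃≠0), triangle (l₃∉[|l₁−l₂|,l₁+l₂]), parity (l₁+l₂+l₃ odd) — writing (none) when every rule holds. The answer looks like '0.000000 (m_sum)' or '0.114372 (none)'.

Checks pass: Σm=0; 14 even; l₃=7∈[1,7].
(2·3+1)(2·4+1)(2·7+1) = 945
Δ: 0! 6! 8! / 15! → 1/45045
sum: t=0:+1/20736 = 1/20736
3j²(3 4 7; 0 0 0) = Δ·Π!·Σ² = 35/1287  (sign -1)
sum: t=0:+1/29030400 = 1/29030400
3j²(3 4 7; -3 4 -1) = Δ·Π!·Σ² = 1/45045  (sign +1)
combine: 4πI² = 945·35/1287·1/45045 = 35/61347
take √, sign -1: I = -0.00673802
No selection rule forces the value: the integral is nonzero (none).

-0.006738 (none)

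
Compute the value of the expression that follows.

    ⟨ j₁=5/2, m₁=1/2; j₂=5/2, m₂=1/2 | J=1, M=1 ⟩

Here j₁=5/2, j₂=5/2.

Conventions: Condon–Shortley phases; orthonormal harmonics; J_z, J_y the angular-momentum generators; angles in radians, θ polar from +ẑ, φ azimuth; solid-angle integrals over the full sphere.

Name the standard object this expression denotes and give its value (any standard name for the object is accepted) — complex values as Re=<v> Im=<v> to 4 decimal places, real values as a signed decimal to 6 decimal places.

Clebsch–Gordan coefficient, +√(9/35) ≈ +0.507093

This is a Clebsch–Gordan (vector-coupling) coefficient.
√[3·4!1!1!/7! · 3!2!3!2!2!0!] = √(144/35)
  +(−1)^2/∏(2,2,0,1,1,0)! = 1/4  (running 1/4)
⟨..|..⟩ = √(144/35)·(1/4) = +0.507093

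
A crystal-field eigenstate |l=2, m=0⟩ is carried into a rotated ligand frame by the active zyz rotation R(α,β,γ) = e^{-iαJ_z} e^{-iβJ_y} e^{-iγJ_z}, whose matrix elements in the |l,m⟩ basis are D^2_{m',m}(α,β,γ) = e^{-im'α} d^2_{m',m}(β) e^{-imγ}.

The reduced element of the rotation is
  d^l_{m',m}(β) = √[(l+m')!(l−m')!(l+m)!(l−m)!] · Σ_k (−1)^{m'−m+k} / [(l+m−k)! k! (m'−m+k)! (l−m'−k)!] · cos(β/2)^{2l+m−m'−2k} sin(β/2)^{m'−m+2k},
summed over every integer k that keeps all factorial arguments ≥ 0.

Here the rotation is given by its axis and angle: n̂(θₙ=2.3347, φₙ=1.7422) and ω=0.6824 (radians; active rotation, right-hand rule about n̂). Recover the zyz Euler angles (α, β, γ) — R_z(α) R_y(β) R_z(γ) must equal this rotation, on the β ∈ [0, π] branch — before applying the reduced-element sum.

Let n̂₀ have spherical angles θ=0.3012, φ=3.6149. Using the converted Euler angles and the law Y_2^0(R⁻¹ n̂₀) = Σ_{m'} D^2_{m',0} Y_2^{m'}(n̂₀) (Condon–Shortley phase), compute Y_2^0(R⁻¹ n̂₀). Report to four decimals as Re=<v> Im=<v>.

Axis–angle → zyz. n̂ = (sinθₙcosφₙ, sinθₙsinφₙ, cosθₙ) = (-0.123172, +0.711559, -0.691746), ω = 0.6824.
R = I cosω + sinω [n̂]ₓ + (1−cosω) n̂n̂ᵀ gives
  R = [+0.779459, +0.416628, +0.467831; -0.455882, +0.889445, -0.032547; -0.429670, -0.187906, +0.883219]
β = atan2(√(R₁₃²+R₂₃²), R₃₃) = 0.488114; α = atan2(R₂₃, R₁₃) mod 2π = 6.213727; γ = atan2(R₃₂, −R₃₁) mod 2π = 5.870920
Need the full column D^2_{m',0} for m'=−2..2 at α=6.2137, β=0.4881, γ=5.8709.
cos(β/2)=0.970366, sin(β/2)=0.241642
d^2_{-2,0}: single k=2 term ⇒ +0.134676;  D = +0.133378-0.018649i
d^2_{-1,0}: k∈[1..2] ⇒ +0.540821 -0.033537 = +0.507284;  D = +0.506060-0.035207i
d^2_{0,0}: k∈[0..2] ⇒ +0.886628 -0.219925 +0.003409 = +0.670113;  D = +0.670113+0.000000i
d^2_{1,0}: k∈[0..1] ⇒ -0.540821 +0.033537 = -0.507284;  D = -0.506060-0.035207i
d^2_{2,0}: single k=0 term ⇒ +0.134676;  D = +0.133378+0.018649i
Y_2^{m'}(θ=0.3012,φ=3.6149) and Σ D·Y over m':
  (+0.1334-0.0186i)·(+0.0199-0.0276i)  (+0.5061-0.0352i)·(-0.1948+0.0998i)  (+0.6701+0.0000i)·(+0.5475+0.0000i)  (-0.5061-0.0352i)·(+0.1948+0.0998i)  (+0.1334+0.0186i)·(+0.0199+0.0276i)
Y_2^0(R⁻¹ n̂) = +0.181018+0.000000i

Re=0.1810 Im=0.0000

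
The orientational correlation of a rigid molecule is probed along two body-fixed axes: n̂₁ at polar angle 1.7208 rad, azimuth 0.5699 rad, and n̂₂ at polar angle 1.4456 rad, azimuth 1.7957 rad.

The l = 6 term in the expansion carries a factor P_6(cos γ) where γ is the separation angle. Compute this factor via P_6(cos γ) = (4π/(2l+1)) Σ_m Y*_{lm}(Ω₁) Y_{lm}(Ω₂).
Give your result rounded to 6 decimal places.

0.155268

Expand P_6 via completeness: Σ_{m} conj(Y_{6,m}) at Ω₁ times Y_{6,m} at Ω₂ —
  [-6]  conj(Y_{6,-6})(Ω₁) = (-0.434127, -0.123805) ; Y_{6,-6}(Ω₂) = (-0.101186, 0.449591) ; Δ = (0.099589, -0.182652)
  [-5]  conj(Y_{6,-5})(Ω₁) = (0.226343, -0.068060) ; Y_{6,-5}(Ω₂) = (-0.181235, -0.086716) ; Δ = (-0.046923, -0.007293)
  [-4]  conj(Y_{6,-4})(Ω₁) = (0.167449, -0.195287) ; Y_{6,-4}(Ω₂) = (-0.178141, 0.224309) ; Δ = (0.013975, 0.072349)
  [-3]  conj(Y_{6,-3})(Ω₁) = (-0.035887, 0.256693) ; Y_{6,-3}(Ω₂) = (-0.140367, -0.175470) ; Δ = (0.050079, -0.029734)
  [-2]  conj(Y_{6,-2})(Ω₁) = (0.081742, 0.177767) ; Y_{6,-2}(Ω₂) = (-0.210007, 0.101395) ; Δ = (-0.035191, -0.029044)
  [-1]  conj(Y_{6,-1})(Ω₁) = (-0.222774, -0.142760) ; Y_{6,-1}(Ω₂) = (-0.051680, -0.225901) ; Δ = (-0.020737, 0.057703)
  [+0]  conj(Y_{6,0})(Ω₁) = (-0.178603, -0.000000) ; Y_{6,0}(Ω₂) = (-0.218583, 0.000000) ; Δ = (0.039040, 0.000000)
  [+1]  conj(Y_{6,1})(Ω₁) = (0.222774, -0.142760) ; Y_{6,1}(Ω₂) = (0.051680, -0.225901) ; Δ = (-0.020737, -0.057703)
  [+2]  conj(Y_{6,2})(Ω₁) = (0.081742, -0.177767) ; Y_{6,2}(Ω₂) = (-0.210007, -0.101395) ; Δ = (-0.035191, 0.029044)
  [+3]  conj(Y_{6,3})(Ω₁) = (0.035887, 0.256693) ; Y_{6,3}(Ω₂) = (0.140367, -0.175470) ; Δ = (0.050079, 0.029734)
  [+4]  conj(Y_{6,4})(Ω₁) = (0.167449, 0.195287) ; Y_{6,4}(Ω₂) = (-0.178141, -0.224309) ; Δ = (0.013975, -0.072349)
  [+5]  conj(Y_{6,5})(Ω₁) = (-0.226343, -0.068060) ; Y_{6,5}(Ω₂) = (0.181235, -0.086716) ; Δ = (-0.046923, 0.007293)
  [+6]  conj(Y_{6,6})(Ω₁) = (-0.434127, 0.123805) ; Y_{6,6}(Ω₂) = (-0.101186, -0.449591) ; Δ = (0.099589, 0.182652)
Total Σ_m = (0.160625, 0.000000). Multiply by 0.966644: (0.155268, 0.000000). P_6(cos γ) = 0.155268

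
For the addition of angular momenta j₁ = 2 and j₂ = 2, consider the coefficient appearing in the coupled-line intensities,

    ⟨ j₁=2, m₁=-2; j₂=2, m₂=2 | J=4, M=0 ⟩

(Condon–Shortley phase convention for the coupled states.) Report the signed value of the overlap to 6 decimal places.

+√(1/70) = +0.119523

triangle: 0!*4!*4!/9! = 576/362880
(j±m)!: 0!*4!*4!*0!*4!*4! = 331776
prefactor² = (2J+1)*Δ*N² = 165888/35
  k=0: +1/(0!*0!*4!*4!*0!*0!) = 1/576
Σ = 1/576  ⇒  CG² = 165888/35*(1/576)² = 1/70
CG = +√(1/70) = +0.119523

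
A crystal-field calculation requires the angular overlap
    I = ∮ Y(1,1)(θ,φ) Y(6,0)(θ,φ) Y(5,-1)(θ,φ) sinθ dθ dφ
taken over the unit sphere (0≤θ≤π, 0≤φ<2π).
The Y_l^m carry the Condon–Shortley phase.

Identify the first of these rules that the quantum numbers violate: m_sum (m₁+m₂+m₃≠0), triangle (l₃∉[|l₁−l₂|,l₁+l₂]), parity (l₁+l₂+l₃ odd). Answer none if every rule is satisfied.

none

Σmᵢ = 0  ✓
l₃∈[|l₁−l₂|,l₁+l₂]=[5,7], have l₃=5  ✓
Σlᵢ = 12 ⇒ even  ✓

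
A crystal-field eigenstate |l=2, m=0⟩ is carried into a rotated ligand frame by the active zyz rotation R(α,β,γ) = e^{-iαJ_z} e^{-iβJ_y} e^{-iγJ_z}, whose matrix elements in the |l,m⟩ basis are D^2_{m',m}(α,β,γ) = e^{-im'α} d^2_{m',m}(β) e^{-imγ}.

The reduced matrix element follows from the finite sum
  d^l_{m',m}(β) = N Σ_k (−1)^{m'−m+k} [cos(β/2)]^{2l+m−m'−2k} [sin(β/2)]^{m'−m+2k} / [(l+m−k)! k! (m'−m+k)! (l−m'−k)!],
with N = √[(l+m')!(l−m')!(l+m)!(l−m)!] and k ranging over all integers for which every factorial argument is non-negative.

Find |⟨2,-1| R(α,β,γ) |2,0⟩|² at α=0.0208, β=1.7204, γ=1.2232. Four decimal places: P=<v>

P=0.0326

Split into d^2_{-1,0}(β=1.7204) × two z-phases.
With c≡cos(β/2)=0.652286 and s≡sin(β/2)=0.757973, N=[1·6·2·2]^{1/2}=4.898979
Admissible k: 1..2 (factorial args all ≥0)
  k=1: (−1)^0·4.8990/(2)·0.6523^3·0.7580^1 = +0.515280
  k=2: (−1)^1·4.8990/(2)·0.6523^1·0.7580^3 = -0.695785
d^2_{-1,0}(1.7204) = +0.515280 -0.695785 = -0.180505
|D^2_{-1,0}|² = |d^2_{-1,0}(β)|² = (-0.180505)² = 0.032582 (the z-rotation phases have unit modulus)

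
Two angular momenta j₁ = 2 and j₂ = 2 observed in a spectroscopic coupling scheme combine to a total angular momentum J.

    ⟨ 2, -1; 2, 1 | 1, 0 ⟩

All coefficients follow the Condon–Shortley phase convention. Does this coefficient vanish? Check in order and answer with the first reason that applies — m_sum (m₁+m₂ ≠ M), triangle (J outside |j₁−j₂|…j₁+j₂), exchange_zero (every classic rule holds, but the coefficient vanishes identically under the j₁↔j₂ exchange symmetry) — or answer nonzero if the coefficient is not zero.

nonzero

m-sum: m₁+m₂ = -1+1 = 0, M = 0  ✓
triangle: |j₁−j₂| = 0 ≤ J = 1 ≤ j₁+j₂ = 4  ✓
exchange: j₁≠j₂ or m₁≠m₂ — the exchange symmetry imposes no constraint here
value check: CG = +√(1/10) = +0.316228 ≠ 0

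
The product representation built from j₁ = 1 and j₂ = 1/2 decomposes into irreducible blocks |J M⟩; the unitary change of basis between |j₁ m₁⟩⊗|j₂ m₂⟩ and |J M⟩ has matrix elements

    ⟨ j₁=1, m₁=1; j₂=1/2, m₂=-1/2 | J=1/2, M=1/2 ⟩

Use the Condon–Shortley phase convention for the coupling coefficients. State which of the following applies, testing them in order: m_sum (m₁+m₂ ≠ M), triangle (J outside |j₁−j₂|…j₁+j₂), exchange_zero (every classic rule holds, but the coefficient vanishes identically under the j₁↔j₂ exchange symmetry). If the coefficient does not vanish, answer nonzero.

nonzero

m-sum: m₁+m₂ = 1+(-1/2) = 1/2, M = 1/2  ✓
triangle: |j₁−j₂| = 1/2 ≤ J = 1/2 ≤ j₁+j₂ = 3/2  ✓
exchange: j₁≠j₂ or m₁≠m₂ — the exchange symmetry imposes no constraint here
value check: CG = +√(2/3) = +0.816497 ≠ 0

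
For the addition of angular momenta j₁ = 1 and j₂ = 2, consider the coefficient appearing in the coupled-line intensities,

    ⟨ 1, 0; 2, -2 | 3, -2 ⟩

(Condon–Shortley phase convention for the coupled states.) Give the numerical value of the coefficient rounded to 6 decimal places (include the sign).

triangle: 0!*2!*4!/7! = 48/5040
(j±m)!: 1!*1!*0!*4!*1!*5! = 2880
prefactor² = (2J+1)*Δ*N² = 192
  k=0: +1/(0!*0!*1!*0!*1!*4!) = 1/24
Σ = 1/24  ⇒  CG² = 192*(1/24)² = 1/3
CG = +√(1/3) = +0.577350

+0.577350  (= +√(1/3))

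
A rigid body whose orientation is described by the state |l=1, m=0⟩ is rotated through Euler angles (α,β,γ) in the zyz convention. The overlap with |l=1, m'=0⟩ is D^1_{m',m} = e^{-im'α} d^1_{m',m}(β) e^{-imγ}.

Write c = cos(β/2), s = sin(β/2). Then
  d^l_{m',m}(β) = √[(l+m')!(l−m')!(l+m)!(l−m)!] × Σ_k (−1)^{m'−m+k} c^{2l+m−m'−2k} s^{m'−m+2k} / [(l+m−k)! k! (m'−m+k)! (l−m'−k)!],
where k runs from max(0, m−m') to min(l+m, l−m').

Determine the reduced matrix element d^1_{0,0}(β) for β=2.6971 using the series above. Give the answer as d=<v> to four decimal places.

d=-0.9028

d^1_{0,0}(β=2.6971) via the finite sum:
Half-angle: c=0.220421, s=0.975405. N=√(1·1·1·1)=1.000000
k∈{0,1} keeps every argument non-negative
  k=0: (−1)^0·1.0000/(1)·0.2204^2·0.9754^0 = +0.048586
  k=1: (−1)^1·1.0000/(1)·0.2204^0·0.9754^2 = -0.951414
d^1_{0,0}(2.6971) = +0.048586 -0.951414 = -0.902829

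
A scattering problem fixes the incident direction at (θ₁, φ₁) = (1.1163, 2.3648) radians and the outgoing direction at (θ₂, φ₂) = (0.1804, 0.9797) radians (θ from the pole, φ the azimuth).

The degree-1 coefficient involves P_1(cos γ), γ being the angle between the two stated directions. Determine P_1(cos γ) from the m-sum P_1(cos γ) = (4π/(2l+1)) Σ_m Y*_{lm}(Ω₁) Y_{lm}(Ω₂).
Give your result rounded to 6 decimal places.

Term-by-term m-sum for l=1 (normalisation 4π/3 = 4.188790):
  m=-1: (-0.22138 + 0.21760j) × (0.03455 - 0.05147j) = 0.00355 + 0.01891j  (running Σ = 0.00355 + 0.01891j)
  m=0: (0.21450 + 0.00000j) × (0.48067 + 0.00000j) = 0.10311 + 0.00000j  (running Σ = 0.10666 + 0.01891j)
  m=1: (0.22138 + 0.21760j) × (-0.03455 - 0.05147j) = 0.00355 - 0.01891j  (running Σ = 0.11021 + 0.00000j)
Total Σ_m = 0.11021 + 0.00000j. Multiply by 4.188790: 0.46165 + 0.00000j. P_1(cos γ) = 0.461650

0.461650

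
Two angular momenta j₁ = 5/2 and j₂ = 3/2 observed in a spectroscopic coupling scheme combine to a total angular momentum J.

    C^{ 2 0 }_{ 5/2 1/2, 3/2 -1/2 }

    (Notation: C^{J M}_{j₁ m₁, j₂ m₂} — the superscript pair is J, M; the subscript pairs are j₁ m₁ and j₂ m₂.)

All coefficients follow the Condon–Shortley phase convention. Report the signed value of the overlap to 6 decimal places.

−√(1/14) = -0.267261

j₁+j₂−J=2  J+j₁−j₂=3  J−j₁+j₂=1  j₁+j₂+J+1=7
(j₁±m₁, j₂±m₂, J±M) = (3,2,1,2,2,2)
P² = 8/7
sum k=0..1:
  [0] +1/4 = 1/4
  [1] −1/2 = -1/2
S = -1/4
C² = P²·S² = 1/14 ; C = -0.267261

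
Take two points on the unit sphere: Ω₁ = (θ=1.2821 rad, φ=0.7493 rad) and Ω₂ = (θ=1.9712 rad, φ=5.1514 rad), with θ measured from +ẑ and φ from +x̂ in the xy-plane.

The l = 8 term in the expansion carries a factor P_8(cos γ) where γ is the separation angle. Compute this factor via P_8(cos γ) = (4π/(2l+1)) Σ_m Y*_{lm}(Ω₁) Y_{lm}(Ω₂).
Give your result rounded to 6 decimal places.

Term-by-term m-sum for l=8 (normalisation 4π/17 = 0.739198):
  [-8]  conj(Y_{8,-8})(Ω₁) = (0.352337, -0.104676) ; Y_{8,-8}(Ω₂) = (-0.248524, 0.096535) ; Δ = (-0.077459, 0.060027)
  [-7]  conj(Y_{8,-7})(Ω₁) = (0.221761, -0.376144) ; Y_{8,-7}(Ω₂) = (0.030904, -0.450339) ; Δ = (-0.162539, -0.111492)
  [-6]  conj(Y_{8,-6})(Ω₁) = (-0.013549, -0.061573) ; Y_{8,-6}(Ω₂) = (0.256641, 0.142722) ; Δ = (0.005311, -0.017736)
  [-5]  conj(Y_{8,-5})(Ω₁) = (0.275034, 0.190149) ; Y_{8,-5}(Ω₂) = (0.122805, -0.088463) ; Δ = (0.050597, -0.000979)
  [-4]  conj(Y_{8,-4})(Ω₁) = (0.192348, -0.027968) ; Y_{8,-4}(Ω₂) = (0.064973, 0.346716) ; Δ = (0.022195, 0.064873)
  [-3]  conj(Y_{8,-3})(Ω₁) = (-0.157673, 0.196139) ; Y_{8,-3}(Ω₂) = (-0.012880, -0.003341) ; Δ = (0.002686, -0.002000)
  [-2]  conj(Y_{8,-2})(Ω₁) = (0.017350, 0.239898) ; Y_{8,-2}(Ω₂) = (-0.212152, 0.255602) ; Δ = (-0.064999, -0.046460)
  [-1]  conj(Y_{8,-1})(Ω₁) = (-0.153908, -0.143179) ; Y_{8,-1}(Ω₂) = (-0.034063, -0.072541) ; Δ = (-0.005144, 0.016042)
  [+0]  conj(Y_{8,0})(Ω₁) = (-0.251876, -0.000000) ; Y_{8,0}(Ω₂) = (-0.319534, 0.000000) ; Δ = (0.080483, 0.000000)
  [+1]  conj(Y_{8,1})(Ω₁) = (0.153908, -0.143179) ; Y_{8,1}(Ω₂) = (0.034063, -0.072541) ; Δ = (-0.005144, -0.016042)
  [+2]  conj(Y_{8,2})(Ω₁) = (0.017350, -0.239898) ; Y_{8,2}(Ω₂) = (-0.212152, -0.255602) ; Δ = (-0.064999, 0.046460)
  [+3]  conj(Y_{8,3})(Ω₁) = (0.157673, 0.196139) ; Y_{8,3}(Ω₂) = (0.012880, -0.003341) ; Δ = (0.002686, 0.002000)
  [+4]  conj(Y_{8,4})(Ω₁) = (0.192348, 0.027968) ; Y_{8,4}(Ω₂) = (0.064973, -0.346716) ; Δ = (0.022195, -0.064873)
  [+5]  conj(Y_{8,5})(Ω₁) = (-0.275034, 0.190149) ; Y_{8,5}(Ω₂) = (-0.122805, -0.088463) ; Δ = (0.050597, 0.000979)
  [+6]  conj(Y_{8,6})(Ω₁) = (-0.013549, 0.061573) ; Y_{8,6}(Ω₂) = (0.256641, -0.142722) ; Δ = (0.005311, 0.017736)
  [+7]  conj(Y_{8,7})(Ω₁) = (-0.221761, -0.376144) ; Y_{8,7}(Ω₂) = (-0.030904, -0.450339) ; Δ = (-0.162539, 0.111492)
  [+8]  conj(Y_{8,8})(Ω₁) = (0.352337, 0.104676) ; Y_{8,8}(Ω₂) = (-0.248524, -0.096535) ; Δ = (-0.077459, -0.060027)
Total Σ_m = (-0.378223, 0.000000). Multiply by 0.739198: (-0.279582, 0.000000). P_8(cos γ) = -0.279582

-0.279582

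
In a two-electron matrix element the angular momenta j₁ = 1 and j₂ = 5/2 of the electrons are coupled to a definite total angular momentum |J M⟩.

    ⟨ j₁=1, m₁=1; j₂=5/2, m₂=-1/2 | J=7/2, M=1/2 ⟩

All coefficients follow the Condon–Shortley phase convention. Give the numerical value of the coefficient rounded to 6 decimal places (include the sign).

+√(2/7) ≈ +0.534522

√[8·0!2!5!/8! · 2!0!2!3!4!3!] = √(1152/7)
  +(−1)^0/∏(0,0,0,2,2,3)! = 1/24  (running 1/24)
⟨..|..⟩ = √(1152/7)·(1/24) = +0.534522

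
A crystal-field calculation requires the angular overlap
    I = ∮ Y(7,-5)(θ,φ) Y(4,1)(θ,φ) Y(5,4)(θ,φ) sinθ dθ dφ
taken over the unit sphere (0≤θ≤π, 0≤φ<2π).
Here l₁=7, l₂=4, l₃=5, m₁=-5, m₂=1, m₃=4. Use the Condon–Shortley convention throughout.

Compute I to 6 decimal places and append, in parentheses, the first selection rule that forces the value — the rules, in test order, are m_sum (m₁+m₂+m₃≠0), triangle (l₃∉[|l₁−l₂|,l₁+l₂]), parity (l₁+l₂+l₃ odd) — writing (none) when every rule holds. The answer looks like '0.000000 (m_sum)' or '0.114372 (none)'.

0.077064 (none)

Checks pass: Σm=0; 16 even; l₃=5∈[3,11].
(2·7+1)(2·4+1)(2·5+1) = 1485
Δ: 6! 8! 2! / 17! → 1/6126120
sum: t=2:+1/69120 t=3:−1/20736 t=4:+1/69120 = -1/51840
3j²(7 4 5; 0 0 0) = Δ·Π!·Σ² = 280/21879  (sign +1)
sum: t=4:+1/1935360 t=5:−1/1209600 = -1/3225600
3j²(7 4 5; -5 1 4) = Δ·Π!·Σ² = 243/61880  (sign +1)
combine: 4πI² = 1485·280/21879·243/61880 = 3645/48841
take √, sign +1: I = 0.07706400
No selection rule forces the value: the integral is nonzero (none).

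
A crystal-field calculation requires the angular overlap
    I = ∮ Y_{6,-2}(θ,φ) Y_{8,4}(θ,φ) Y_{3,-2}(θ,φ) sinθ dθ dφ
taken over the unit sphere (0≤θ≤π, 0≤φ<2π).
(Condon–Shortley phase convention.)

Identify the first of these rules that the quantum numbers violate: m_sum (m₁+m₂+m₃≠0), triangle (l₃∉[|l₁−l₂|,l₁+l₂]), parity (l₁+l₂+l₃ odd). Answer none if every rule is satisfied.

parity

m₁+m₂+m₃ = -2 + 4 − 2 = 0  ✓
triangle: |6−8|=2 ≤ l₃=3 ≤ 6+8=14  ✓
parity: l₁+l₂+l₃ = 17 is odd  ✗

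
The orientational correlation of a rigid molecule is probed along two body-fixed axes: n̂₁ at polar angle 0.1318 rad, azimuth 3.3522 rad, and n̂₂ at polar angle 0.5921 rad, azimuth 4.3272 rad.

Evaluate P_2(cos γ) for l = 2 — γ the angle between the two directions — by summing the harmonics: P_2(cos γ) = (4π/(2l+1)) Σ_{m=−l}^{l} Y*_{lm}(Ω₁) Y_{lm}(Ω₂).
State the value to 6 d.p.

0.619052

Expand P_2 via completeness: Σ_{m} conj(Y_{2,m}) at Ω₁ times Y_{2,m} at Ω₂ —
  [-2]  conj(Y_{2,-2})(Ω₁) = +0.006088+0.002728i ; Y_{2,-2}(Ω₂) = -0.086345-0.083790i ; Δ = -0.000297-0.000746i
  [-1]  conj(Y_{2,-1})(Ω₁) = -0.098423-0.021041i ; Y_{2,-1}(Ω₂) = -0.134425+0.331552i ; Δ = +0.020207-0.029804i
  [+0]  conj(Y_{2,0})(Ω₁) = +0.614442-0.000000i ; Y_{2,0}(Ω₂) = +0.336068+0.000000i ; Δ = +0.206494+0.000000i
  [+1]  conj(Y_{2,1})(Ω₁) = +0.098423-0.021041i ; Y_{2,1}(Ω₂) = +0.134425+0.331552i ; Δ = +0.020207+0.029804i
  [+2]  conj(Y_{2,2})(Ω₁) = +0.006088-0.002728i ; Y_{2,2}(Ω₂) = -0.086345+0.083790i ; Δ = -0.000297+0.000746i
Total Σ_m = +0.246313-0.000000i. Multiply by 2.513274: +0.619052-0.000000i. P_2(cos γ) = 0.619052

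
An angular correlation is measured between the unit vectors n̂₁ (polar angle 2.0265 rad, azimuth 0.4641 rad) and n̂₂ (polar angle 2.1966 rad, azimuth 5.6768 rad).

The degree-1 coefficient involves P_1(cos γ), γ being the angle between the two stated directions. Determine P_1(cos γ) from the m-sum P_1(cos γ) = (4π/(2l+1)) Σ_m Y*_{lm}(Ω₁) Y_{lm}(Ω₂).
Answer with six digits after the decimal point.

Summing Y*_{l m}(θ₁,φ₁)·Y_{l m}(θ₂,φ₂) over m ∈ [−1, 1]; prefactor 4π/(2·1+1) = 4.188790:
  [-1]  conj(Y_{1,-1})(Ω₁) = +0.277422+0.138868i ; Y_{1,-1}(Ω₂) = +0.230097+0.159584i ; Δ = +0.041673+0.076225i
  [+0]  conj(Y_{1,0})(Ω₁) = -0.215031-0.000000i ; Y_{1,0}(Ω₂) = -0.286198+0.000000i ; Δ = +0.061542+0.000000i
  [+1]  conj(Y_{1,1})(Ω₁) = -0.277422+0.138868i ; Y_{1,1}(Ω₂) = -0.230097+0.159584i ; Δ = +0.041673-0.076225i
Total Σ_m = +0.144887+0.000000i. Multiply by 4.188790: +0.606901+0.000000i. P_1(cos γ) = 0.606901

0.606901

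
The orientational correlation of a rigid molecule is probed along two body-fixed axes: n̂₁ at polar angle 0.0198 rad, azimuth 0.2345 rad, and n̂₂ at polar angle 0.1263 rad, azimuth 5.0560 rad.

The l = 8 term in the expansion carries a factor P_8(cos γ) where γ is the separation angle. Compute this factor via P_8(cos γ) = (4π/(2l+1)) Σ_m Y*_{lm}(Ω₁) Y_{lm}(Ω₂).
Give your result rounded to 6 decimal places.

Addition theorem: P_8(cos γ) = (4π/17) Σ_m Y*_{lm}(Ω₁) Y_{lm}(Ω₂), m = −8…8:
  [-8]  conj(Y_{8,-8})(Ω₁) = -0.00000 + 0.00000j ; Y_{8,-8}(Ω₂) = -0.00000 - 0.00000j ; Δ = 0.00000 - 0.00000j
  [-7]  conj(Y_{8,-7})(Ω₁) = -0.00000 + 0.00000j ; Y_{8,-7}(Ω₂) = -0.00000 + 0.00000j ; Δ = -0.00000 - 0.00000j
  [-6]  conj(Y_{8,-6})(Ω₁) = 0.00000 + 0.00000j ; Y_{8,-6}(Ω₂) = 0.00001 + 0.00002j ; Δ = -0.00000 + 0.00000j
  [-5]  conj(Y_{8,-5})(Ω₁) = 0.00000 + 0.00000j ; Y_{8,-5}(Ω₂) = 0.00030 - 0.00004j ; Δ = 0.00000 + 0.00000j
  [-4]  conj(Y_{8,-4})(Ω₁) = 0.00000 + 0.00000j ; Y_{8,-4}(Ω₂) = 0.00064 - 0.00320j ; Δ = 0.00000 - 0.00000j
  [-3]  conj(Y_{8,-3})(Ω₁) = 0.00008 + 0.00007j ; Y_{8,-3}(Ω₂) = -0.02256 - 0.01352j ; Δ = -0.00000 - 0.00000j
  [-2]  conj(Y_{8,-2})(Ω₁) = 0.00360 + 0.00182j ; Y_{8,-2}(Ω₂) = -0.11583 + 0.09506j ; Δ = -0.00059 + 0.00013j
  [-1]  conj(Y_{8,-1})(Ω₁) = 0.09470 + 0.02262j ; Y_{8,-1}(Ω₂) = 0.18147 + 0.50718j ; Δ = 0.00571 + 0.05214j
  [+0]  conj(Y_{8,0})(Ω₁) = 1.15491 + 0.00000j ; Y_{8,0}(Ω₂) = 0.85216 + 0.00000j ; Δ = 0.98417 + 0.00000j
  [+1]  conj(Y_{8,1})(Ω₁) = -0.09470 + 0.02262j ; Y_{8,1}(Ω₂) = -0.18147 + 0.50718j ; Δ = 0.00571 - 0.05214j
  [+2]  conj(Y_{8,2})(Ω₁) = 0.00360 - 0.00182j ; Y_{8,2}(Ω₂) = -0.11583 - 0.09506j ; Δ = -0.00059 - 0.00013j
  [+3]  conj(Y_{8,3})(Ω₁) = -0.00008 + 0.00007j ; Y_{8,3}(Ω₂) = 0.02256 - 0.01352j ; Δ = -0.00000 + 0.00000j
  [+4]  conj(Y_{8,4})(Ω₁) = 0.00000 - 0.00000j ; Y_{8,4}(Ω₂) = 0.00064 + 0.00320j ; Δ = 0.00000 + 0.00000j
  [+5]  conj(Y_{8,5})(Ω₁) = -0.00000 + 0.00000j ; Y_{8,5}(Ω₂) = -0.00030 - 0.00004j ; Δ = 0.00000 - 0.00000j
  [+6]  conj(Y_{8,6})(Ω₁) = 0.00000 - 0.00000j ; Y_{8,6}(Ω₂) = 0.00001 - 0.00002j ; Δ = -0.00000 - 0.00000j
  [+7]  conj(Y_{8,7})(Ω₁) = 0.00000 + 0.00000j ; Y_{8,7}(Ω₂) = 0.00000 + 0.00000j ; Δ = -0.00000 + 0.00000j
  [+8]  conj(Y_{8,8})(Ω₁) = -0.00000 - 0.00000j ; Y_{8,8}(Ω₂) = -0.00000 + 0.00000j ; Δ = 0.00000 + 0.00000j
Total Σ_m = 0.99441 - 0.00000j. Multiply by 0.739198: 0.73507 - 0.00000j. P_8(cos γ) = 0.735069

0.735069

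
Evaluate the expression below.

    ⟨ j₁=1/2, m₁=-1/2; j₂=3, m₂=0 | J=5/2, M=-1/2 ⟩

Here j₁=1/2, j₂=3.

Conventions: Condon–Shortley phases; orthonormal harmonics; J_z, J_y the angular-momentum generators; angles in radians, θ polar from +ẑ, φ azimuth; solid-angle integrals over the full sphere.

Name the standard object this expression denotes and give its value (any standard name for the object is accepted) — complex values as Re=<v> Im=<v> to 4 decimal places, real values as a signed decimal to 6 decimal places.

This is a Clebsch–Gordan (vector-coupling) coefficient.
√[6·1!0!5!/7! · 0!1!3!3!2!3!] = √(432/7)
  +(−1)^1/∏(1,0,0,2,0,3)! = -1/12  (running -1/12)
⟨..|..⟩ = √(432/7)·(-1/12) = -0.654654

Clebsch–Gordan coefficient, −√(3/7) ≈ -0.654654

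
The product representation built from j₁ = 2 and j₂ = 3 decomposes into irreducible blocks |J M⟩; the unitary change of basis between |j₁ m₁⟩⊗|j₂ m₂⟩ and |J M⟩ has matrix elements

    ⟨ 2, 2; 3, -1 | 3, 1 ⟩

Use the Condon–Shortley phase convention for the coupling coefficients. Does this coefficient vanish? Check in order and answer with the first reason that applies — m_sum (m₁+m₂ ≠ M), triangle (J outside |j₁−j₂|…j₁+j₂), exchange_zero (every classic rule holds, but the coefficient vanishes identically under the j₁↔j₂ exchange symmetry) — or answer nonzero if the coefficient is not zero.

nonzero

m-sum: m₁+m₂ = 2+(-1) = 1, M = 1  ✓
triangle: |j₁−j₂| = 1 ≤ J = 3 ≤ j₁+j₂ = 5  ✓
exchange: j₁≠j₂ or m₁≠m₂ — the exchange symmetry imposes no constraint here
value check: CG = +√(2/5) = +0.632456 ≠ 0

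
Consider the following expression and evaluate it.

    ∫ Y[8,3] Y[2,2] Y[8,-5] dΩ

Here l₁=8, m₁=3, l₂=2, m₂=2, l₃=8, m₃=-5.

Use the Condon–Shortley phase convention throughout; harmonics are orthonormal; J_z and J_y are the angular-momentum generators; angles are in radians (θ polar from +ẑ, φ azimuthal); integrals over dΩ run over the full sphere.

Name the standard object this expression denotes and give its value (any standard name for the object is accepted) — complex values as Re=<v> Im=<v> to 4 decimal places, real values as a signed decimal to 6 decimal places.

Gaunt coefficient, +0.151411

This is a Gaunt coefficient — the integral of a triple product of spherical harmonics over the sphere.
m-sum 0 ✓  L=18 even ✓  6≤8≤10 ✓
Π(2lᵢ+1) = 17×5×17 = 1445
triangle coeff Δ(8,2,8) = 1/348840
Σ_t [0,2]: t=0:+1/116121600 t=1:−1/25401600 t=2:+1/116121600 = -1/45158400
(3j)²=24/1615 [(8 2 8; 0 0 0)], sign=-1
Σ_t [2,2]: t=2:+1/958003200 = 1/958003200
(3j)²=13/969 [(8 2 8; 3 2 -5)], sign=-1
⇒ 4πI² = 104/361
I = (+1)√(104/361/(4π)) = 0.15141125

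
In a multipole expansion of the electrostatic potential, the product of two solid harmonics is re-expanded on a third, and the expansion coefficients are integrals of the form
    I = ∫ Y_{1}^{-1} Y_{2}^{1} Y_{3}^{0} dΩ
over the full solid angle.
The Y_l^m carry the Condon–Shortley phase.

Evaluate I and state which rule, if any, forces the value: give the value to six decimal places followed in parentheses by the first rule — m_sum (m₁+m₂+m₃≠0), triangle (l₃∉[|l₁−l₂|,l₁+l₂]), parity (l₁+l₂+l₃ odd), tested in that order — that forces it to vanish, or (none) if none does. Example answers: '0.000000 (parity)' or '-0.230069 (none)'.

Checks pass: Σm=0; 6 even; l₃=3∈[1,3].
(2·1+1)(2·2+1)(2·3+1) = 105
Δ: 0! 2! 4! / 7! → 1/105
sum: t=0:+1/4 = 1/4
3j²(1 2 3; 0 0 0) = Δ·Π!·Σ² = 3/35  (sign -1)
sum: t=0:+1/12 = 1/12
3j²(1 2 3; -1 1 0) = Δ·Π!·Σ² = 1/35  (sign -1)
combine: 4πI² = 105·3/35·1/35 = 9/35
take √, sign +1: I = 0.14304817
No selection rule forces the value: the integral is nonzero (none).

0.143048 (none)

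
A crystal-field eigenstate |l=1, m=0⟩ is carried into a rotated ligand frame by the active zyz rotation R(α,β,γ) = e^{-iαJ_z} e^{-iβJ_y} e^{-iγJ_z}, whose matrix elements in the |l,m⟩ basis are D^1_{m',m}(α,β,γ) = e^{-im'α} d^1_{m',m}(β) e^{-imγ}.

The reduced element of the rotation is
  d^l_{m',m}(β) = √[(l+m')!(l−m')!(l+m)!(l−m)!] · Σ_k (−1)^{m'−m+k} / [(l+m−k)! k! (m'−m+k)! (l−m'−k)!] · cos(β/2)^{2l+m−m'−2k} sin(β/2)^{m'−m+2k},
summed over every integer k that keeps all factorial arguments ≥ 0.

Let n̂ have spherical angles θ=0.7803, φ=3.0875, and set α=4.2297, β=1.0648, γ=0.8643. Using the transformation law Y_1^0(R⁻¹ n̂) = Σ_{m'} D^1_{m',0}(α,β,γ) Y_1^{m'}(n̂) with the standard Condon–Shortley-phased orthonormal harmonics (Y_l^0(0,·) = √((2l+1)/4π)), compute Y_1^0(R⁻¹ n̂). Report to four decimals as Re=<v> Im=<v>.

Need the full column D^1_{m',0} for m'=−1..1 at α=4.2297, β=1.0648, γ=0.8643.
cos(β/2)=0.861591, sin(β/2)=0.507603
d^1_{-1,0}: single k=1 term ⇒ +0.618501;  D = -0.287085-0.547837i
d^1_{0,0}: k∈[0..1] ⇒ +0.742340 -0.257660 = +0.484679;  D = +0.484679+0.000000i
d^1_{1,0}: single k=0 term ⇒ -0.618501;  D = +0.287085-0.547837i
Y_1^{m'}(θ=0.7803,φ=3.0875) and Σ D·Y over m':
  (-0.2871-0.5478i)·(-0.2427-0.0131i)  (+0.4847+0.0000i)·(+0.3473+0.0000i)  (+0.2871-0.5478i)·(+0.2427-0.0131i)
Y_1^0(R⁻¹ n̂) = +0.293256+0.000000i

Re=0.2933 Im=0.0000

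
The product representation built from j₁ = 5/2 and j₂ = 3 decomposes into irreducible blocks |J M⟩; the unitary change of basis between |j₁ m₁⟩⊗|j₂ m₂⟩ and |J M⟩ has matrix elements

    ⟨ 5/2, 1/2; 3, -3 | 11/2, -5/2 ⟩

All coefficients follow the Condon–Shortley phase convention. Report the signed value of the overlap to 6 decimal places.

+0.246183

j₁+j₂−J=0  J+j₁−j₂=5  J−j₁+j₂=6  j₁+j₂+J+1=12
(j₁±m₁, j₂±m₂, J±M) = (3,2,0,6,3,8)
P² = 49766400/11
sum k=0..0:
  [0] +1/8640 = 1/8640
S = 1/8640
C² = P²·S² = 2/33 ; C = +0.246183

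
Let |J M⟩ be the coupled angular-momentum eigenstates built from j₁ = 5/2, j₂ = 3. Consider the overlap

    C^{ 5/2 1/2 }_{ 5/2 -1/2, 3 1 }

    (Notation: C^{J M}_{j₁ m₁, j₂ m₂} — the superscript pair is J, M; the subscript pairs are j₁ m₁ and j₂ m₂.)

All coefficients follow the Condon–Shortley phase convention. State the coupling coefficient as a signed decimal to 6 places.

+√(8/35) = +0.478091

√[6·3!2!3!/9! · 2!3!4!2!3!2!] = √(288/35)
  +(−1)^1/∏(1,2,2,3,0,0)! = -1/24  (running -1/24)
  +(−1)^2/∏(2,1,1,2,1,1)! = 1/4  (running 5/24)
  +(−1)^3/∏(3,0,0,1,2,2)! = -1/24  (running 1/6)
⟨..|..⟩ = √(288/35)·(1/6) = +0.478091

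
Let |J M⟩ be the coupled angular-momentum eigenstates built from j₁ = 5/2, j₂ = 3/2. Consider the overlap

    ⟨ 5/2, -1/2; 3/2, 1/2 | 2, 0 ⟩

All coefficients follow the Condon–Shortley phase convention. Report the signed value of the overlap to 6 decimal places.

-0.267261

triangle: 2!*3!*1!/7! = 12/5040
(j±m)!: 2!*3!*2!*1!*2!*2! = 96
prefactor² = (2J+1)*Δ*N² = 8/7
  k=1: −1/(1!*1!*2!*1!*1!*0!) = -1/2
  k=2: +1/(2!*0!*1!*0!*2!*1!) = 1/4
Σ = -1/4  ⇒  CG² = 8/7*(-1/4)² = 1/14
CG = −√(1/14) = -0.267261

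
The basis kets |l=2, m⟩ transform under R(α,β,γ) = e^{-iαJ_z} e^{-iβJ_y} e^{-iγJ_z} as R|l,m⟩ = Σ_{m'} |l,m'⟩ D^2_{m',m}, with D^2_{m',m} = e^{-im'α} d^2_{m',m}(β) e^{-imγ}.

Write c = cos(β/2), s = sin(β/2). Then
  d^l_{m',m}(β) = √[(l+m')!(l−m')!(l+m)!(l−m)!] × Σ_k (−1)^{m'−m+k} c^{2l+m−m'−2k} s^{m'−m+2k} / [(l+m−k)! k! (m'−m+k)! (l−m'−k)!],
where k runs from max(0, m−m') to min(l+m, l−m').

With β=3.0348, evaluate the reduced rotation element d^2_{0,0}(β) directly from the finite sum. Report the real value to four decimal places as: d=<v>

d^2_{0,0}(β=3.0348) via the finite sum:
Half-angle: c=0.053371, s=0.998575. N=√(2·2·2·2)=4.000000
The bounds max(0,m−m')=0 and min(l+m,l−m')=2 give 3 terms
  k=0: (−1)^0·4.0000/(4)·0.0534^4·0.9986^0 = +0.000008
  k=1: (−1)^1·4.0000/(1)·0.0534^2·0.9986^2 = -0.011361
  k=2: (−1)^2·4.0000/(4)·0.0534^0·0.9986^4 = +0.994311
d^2_{0,0}(3.0348) = +0.000008 -0.011361 +0.994311 = +0.982958

d=0.9830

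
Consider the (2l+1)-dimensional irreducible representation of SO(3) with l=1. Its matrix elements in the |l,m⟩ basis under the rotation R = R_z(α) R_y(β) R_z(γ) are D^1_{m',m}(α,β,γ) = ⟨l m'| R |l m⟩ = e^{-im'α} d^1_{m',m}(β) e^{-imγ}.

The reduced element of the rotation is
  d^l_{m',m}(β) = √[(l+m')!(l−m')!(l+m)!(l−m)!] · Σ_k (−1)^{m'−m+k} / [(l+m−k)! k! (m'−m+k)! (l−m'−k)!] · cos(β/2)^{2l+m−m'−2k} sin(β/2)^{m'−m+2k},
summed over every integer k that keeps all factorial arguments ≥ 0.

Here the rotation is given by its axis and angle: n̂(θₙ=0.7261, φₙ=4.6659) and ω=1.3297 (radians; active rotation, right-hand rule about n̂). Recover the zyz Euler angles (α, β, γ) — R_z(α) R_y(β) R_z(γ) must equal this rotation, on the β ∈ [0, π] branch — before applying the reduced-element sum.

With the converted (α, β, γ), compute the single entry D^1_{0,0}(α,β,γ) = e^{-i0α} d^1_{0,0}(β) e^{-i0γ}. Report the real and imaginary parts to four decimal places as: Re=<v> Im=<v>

Re=0.6644 Im=0.0000

Axis–angle → zyz. n̂ = (sinθₙcosφₙ, sinθₙsinφₙ, cosθₙ) = (-0.030856, -0.663241, +0.747770), ω = 1.3297.
R = I cosω + sinω [n̂]ₓ + (1−cosω) n̂n̂ᵀ gives
  R = [+0.239492, -0.710563, -0.661622; +0.741720, +0.573625, -0.347571; +0.626494, -0.407498, +0.664418]
β = atan2(√(R₁₃²+R₂₃²), R₃₃) = 0.844082; α = atan2(R₂₃, R₁₃) mod 2π = 3.625300; γ = atan2(R₃₂, −R₃₁) mod 2π = 3.718278
First d^1_{0,0}(β=0.8441), then the phase factors e^{-i(0)α} and e^{-i(0)γ}:
With c≡cos(β/2)=0.912255 and s≡sin(β/2)=0.409623, N=[1·1·1·1]^{1/2}=1.000000
k: max(0,(0)−(0))=0 … min(1+(0),1−(0))=1
  k=0: (−1)^0·1.0000/(1)·0.9123^2·0.4096^0 = +0.832209
  k=1: (−1)^1·1.0000/(1)·0.9123^0·0.4096^2 = -0.167791
d^1_{0,0}(0.8441) = +0.832209 -0.167791 = +0.664418
Attach z-rotation phases: D = e^{-i(0)(3.6253)}·(+0.664418)·e^{-i(0)(3.7183)} = +0.664418+0.000000i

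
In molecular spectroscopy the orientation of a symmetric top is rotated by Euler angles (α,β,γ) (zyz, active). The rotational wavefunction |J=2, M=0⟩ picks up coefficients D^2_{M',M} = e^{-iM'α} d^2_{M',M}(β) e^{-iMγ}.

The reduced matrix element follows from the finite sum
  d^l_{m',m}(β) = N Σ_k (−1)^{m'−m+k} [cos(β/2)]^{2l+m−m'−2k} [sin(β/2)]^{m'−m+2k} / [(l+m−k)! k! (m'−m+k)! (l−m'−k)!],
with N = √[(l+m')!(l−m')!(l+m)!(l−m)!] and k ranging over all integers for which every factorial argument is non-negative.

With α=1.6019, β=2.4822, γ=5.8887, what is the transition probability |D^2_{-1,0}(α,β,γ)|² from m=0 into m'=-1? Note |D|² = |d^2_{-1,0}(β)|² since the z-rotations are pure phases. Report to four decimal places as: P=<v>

First d^2_{-1,0}(β=2.4822), then the phase factors e^{-i(-1)α} and e^{-i(0)γ}:
With c≡cos(β/2)=0.323756 and s≡sin(β/2)=0.946141, N=[1·6·2·2]^{1/2}=4.898979
k: max(0,(0)−(-1))=1 … min(2+(0),2−(-1))=2
  k=1: (−1)^0·4.8990/(2)·0.3238^3·0.9461^1 = +0.078647
  k=2: (−1)^1·4.8990/(2)·0.3238^1·0.9461^3 = -0.671677
d^2_{-1,0}(2.4822) = +0.078647 -0.671677 = -0.593029
|D^2_{-1,0}|² = |d^2_{-1,0}(β)|² = (-0.593029)² = 0.351684 (the z-rotation phases have unit modulus)

P=0.3517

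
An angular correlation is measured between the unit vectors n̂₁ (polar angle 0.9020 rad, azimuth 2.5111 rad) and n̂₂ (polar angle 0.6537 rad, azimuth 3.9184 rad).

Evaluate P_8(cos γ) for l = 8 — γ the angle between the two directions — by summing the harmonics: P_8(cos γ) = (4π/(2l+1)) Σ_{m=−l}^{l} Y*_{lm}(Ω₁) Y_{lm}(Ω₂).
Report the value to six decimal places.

Term-by-term m-sum for l=8 (normalisation 4π/17 = 0.739198):
  m=-8: (0.02409 + 0.06997j) × (0.00962 + 0.00066j) = 0.00019 + 0.00069j  (running Σ = 0.00019 + 0.00069j)
  m=-7: (0.06889 - 0.22354j) × (-0.03339 - 0.03767j) = -0.01072 + 0.00487j  (running Σ = -0.01054 + 0.00556j)
  m=-6: (-0.33532 + 0.25037j) × (-0.00829 + 0.16071j) = -0.03746 - 0.05597j  (running Σ = -0.04800 - 0.05041j)
  m=-5: (0.41466 - 0.00451j) × (0.25526 - 0.23422j) = 0.10479 - 0.09827j  (running Σ = 0.05680 - 0.14868j)
  m=-4: (-0.06381 - 0.04552j) × (-0.48221 - 0.01658j) = 0.03001 + 0.02301j  (running Σ = 0.08681 - 0.12568j)
  m=-3: (-0.10152 - 0.30566j) × (0.22587 + 0.23782j) = 0.04976 - 0.09318j  (running Σ = 0.13657 - 0.21886j)
  m=-2: (-0.08010 + 0.25021j) × (-0.00247 + 0.14381j) = -0.03579 - 0.01214j  (running Σ = 0.10079 - 0.23100j)
  m=-1: (-0.17244 + 0.12586j) × (0.29114 - 0.28618j) = -0.01419 + 0.08599j  (running Σ = 0.08660 - 0.14501j)
  m=0: (0.29881 + 0.00000j) × (0.01621 + 0.00000j) = 0.00484 + 0.00000j  (running Σ = 0.09145 - 0.14501j)
  m=1: (0.17244 + 0.12586j) × (-0.29114 - 0.28618j) = -0.01419 - 0.08599j  (running Σ = 0.07726 - 0.23100j)
  m=2: (-0.08010 - 0.25021j) × (-0.00247 - 0.14381j) = -0.03579 + 0.01214j  (running Σ = 0.04147 - 0.21886j)
  m=3: (0.10152 - 0.30566j) × (-0.22587 + 0.23782j) = 0.04976 + 0.09318j  (running Σ = 0.09124 - 0.12568j)
  m=4: (-0.06381 + 0.04552j) × (-0.48221 + 0.01658j) = 0.03001 - 0.02301j  (running Σ = 0.12125 - 0.14868j)
  m=5: (-0.41466 - 0.00451j) × (-0.25526 - 0.23422j) = 0.10479 + 0.09827j  (running Σ = 0.22604 - 0.05041j)
  m=6: (-0.33532 - 0.25037j) × (-0.00829 - 0.16071j) = -0.03746 + 0.05597j  (running Σ = 0.18858 + 0.00556j)
  m=7: (-0.06889 - 0.22354j) × (0.03339 - 0.03767j) = -0.01072 - 0.00487j  (running Σ = 0.17786 + 0.00069j)
  m=8: (0.02409 - 0.06997j) × (0.00962 - 0.00066j) = 0.00019 - 0.00069j  (running Σ = 0.17805 - 0.00000j)
Total Σ_m = 0.17805 - 0.00000j. Multiply by 0.739198: 0.13161 - 0.00000j. P_8(cos γ) = 0.131611

0.131611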